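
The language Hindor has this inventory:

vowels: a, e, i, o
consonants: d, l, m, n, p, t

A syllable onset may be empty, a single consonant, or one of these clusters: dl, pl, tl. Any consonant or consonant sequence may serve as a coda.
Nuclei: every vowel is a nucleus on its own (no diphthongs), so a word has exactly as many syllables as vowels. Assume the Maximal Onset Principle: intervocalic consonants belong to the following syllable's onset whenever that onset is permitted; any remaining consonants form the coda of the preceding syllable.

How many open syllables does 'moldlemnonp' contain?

0

Nuclei (vowels): o, e, o → 3 syllables.
V1 /o/ – V2 /e/: /ldl/; trying suffixes from longest down, /dl/ is the first permitted one, so coda /l/ | onset /dl/.
V2 /e/ – V3 /o/: /mn/ — longest licit onset from the right is /n/, leaving /m/ as coda.
Putting it together: mol.dlem.nonp.
Classifying each syllable: /mol/ (closed), /dlem/ (closed), /nonp/ (closed).
Open syllables: 0.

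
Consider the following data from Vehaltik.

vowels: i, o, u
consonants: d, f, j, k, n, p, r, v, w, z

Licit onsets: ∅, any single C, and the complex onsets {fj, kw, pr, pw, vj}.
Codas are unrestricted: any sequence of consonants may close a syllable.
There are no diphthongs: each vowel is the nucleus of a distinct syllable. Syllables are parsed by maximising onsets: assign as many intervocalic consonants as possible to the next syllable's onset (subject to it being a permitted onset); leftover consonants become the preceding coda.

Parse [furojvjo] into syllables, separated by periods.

fu.roj.vjo

Nuclei (vowels): u, o, o → 3 syllables.
Between /u/ (V1) and /o/ (V2): /r/ is a single consonant, so it becomes the next onset.
Between /o/ (V2) and /o/ (V3): cluster /jvj/ — the longest permitted-onset suffix is /vj/; onset = /vj/, preceding coda = /j/.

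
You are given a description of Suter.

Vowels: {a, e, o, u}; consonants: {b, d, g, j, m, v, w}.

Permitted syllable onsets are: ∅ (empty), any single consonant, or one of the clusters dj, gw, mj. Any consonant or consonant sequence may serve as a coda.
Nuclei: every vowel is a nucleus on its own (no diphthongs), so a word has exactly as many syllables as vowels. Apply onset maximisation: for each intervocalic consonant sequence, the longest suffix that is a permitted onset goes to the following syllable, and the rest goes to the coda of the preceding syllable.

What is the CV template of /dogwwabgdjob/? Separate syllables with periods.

Vowels present: o, a, o; each is a nucleus, giving 3 syllables.
σ1/σ2 boundary: /gww/; trying suffixes from longest down, /w/ is the first permitted one, so coda /gw/ | onset /w/.
σ2/σ3 boundary: /bgdj/; trying suffixes from longest down, /dj/ is the first permitted one, so coda /bg/ | onset /dj/.
Putting it together: dogw.wabg.djob.
Mapping each syllable to C/V: /dogw/ → CVCC, /wabg/ → CVCC, /djob/ → CCVC.

CVCC.CVCC.CCVC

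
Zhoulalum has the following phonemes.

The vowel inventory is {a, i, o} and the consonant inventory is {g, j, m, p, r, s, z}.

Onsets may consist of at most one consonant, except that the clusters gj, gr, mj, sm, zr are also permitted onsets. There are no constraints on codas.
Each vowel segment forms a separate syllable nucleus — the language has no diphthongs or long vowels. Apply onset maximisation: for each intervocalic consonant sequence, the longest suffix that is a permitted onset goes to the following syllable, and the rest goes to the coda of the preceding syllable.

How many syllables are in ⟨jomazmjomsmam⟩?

4

The vowels are o, a, o, a — 4 nuclei, so 4 syllables.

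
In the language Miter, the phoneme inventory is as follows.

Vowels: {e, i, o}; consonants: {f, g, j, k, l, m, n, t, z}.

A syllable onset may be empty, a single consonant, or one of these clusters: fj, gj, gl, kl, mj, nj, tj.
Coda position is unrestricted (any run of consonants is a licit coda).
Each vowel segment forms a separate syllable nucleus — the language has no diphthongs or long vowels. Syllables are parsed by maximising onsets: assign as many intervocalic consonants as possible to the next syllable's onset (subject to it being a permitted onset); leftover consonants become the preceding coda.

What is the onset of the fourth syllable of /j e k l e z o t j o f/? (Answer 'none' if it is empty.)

The vowels are e, e, o, o — 4 nuclei, so 4 syllables.
V1 /e/ – V2 /e/: /kl/ is a licit onset in full, so it all attaches to the next syllable.
V2 /e/ – V3 /o/: /z/ → onset of the next syllable (single consonants are always licit onsets).
V3 /o/ – V4 /o/: /tj/ is a licit onset in full, so it all attaches to the next syllable.
Result: je.kle.zo.tjof.
Syllable 4 is /tjof/: onset /tj/, nucleus /o/, coda /f/.

tj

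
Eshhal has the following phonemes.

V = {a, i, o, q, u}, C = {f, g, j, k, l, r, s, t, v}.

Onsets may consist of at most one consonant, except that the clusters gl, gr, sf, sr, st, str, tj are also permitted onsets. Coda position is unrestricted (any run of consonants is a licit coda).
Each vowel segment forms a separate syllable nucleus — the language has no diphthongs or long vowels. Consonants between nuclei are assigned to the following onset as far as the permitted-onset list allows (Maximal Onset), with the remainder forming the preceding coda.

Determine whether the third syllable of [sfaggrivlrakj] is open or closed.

Vowels present: a, i, a; each is a nucleus, giving 3 syllables.
V1 /a/ – V2 /i/: /ggr/ splits as /g/ + /gr/ (/gr/ is the longest suffix that is a licit onset).
V2 /i/ – V3 /a/: cluster /vlr/ — the longest permitted-onset suffix is /r/; onset = /r/, preceding coda = /vl/.
Syllabification: sfag.grivl.rakj.
Syllable 3 is /rakj/ with coda /kj/, so it is closed.

closed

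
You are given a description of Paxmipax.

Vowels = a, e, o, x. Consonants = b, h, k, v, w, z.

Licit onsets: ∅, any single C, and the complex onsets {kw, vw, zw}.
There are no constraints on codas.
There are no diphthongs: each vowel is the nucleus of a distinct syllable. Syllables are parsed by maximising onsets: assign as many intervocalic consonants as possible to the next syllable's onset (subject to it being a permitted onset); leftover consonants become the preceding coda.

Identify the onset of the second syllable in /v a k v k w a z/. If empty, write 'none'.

Nuclei (vowels): a, a → 2 syllables.
Between /a/ (V1) and /a/ (V2): /kvkw/ — longest licit onset from the right is /kw/, leaving /kv/ as coda.
Result: vakv.kwaz.
Syllable 2 is /kwaz/: onset /kw/, nucleus /a/, coda /z/.

kw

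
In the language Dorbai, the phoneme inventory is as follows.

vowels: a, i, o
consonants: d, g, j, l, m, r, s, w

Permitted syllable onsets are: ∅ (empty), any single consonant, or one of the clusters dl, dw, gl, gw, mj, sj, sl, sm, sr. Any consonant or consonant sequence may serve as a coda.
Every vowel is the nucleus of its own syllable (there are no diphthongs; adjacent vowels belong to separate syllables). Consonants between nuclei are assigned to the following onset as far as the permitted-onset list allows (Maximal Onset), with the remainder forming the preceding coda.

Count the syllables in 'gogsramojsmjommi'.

Nuclei (vowels): o, a, o, o, i → 5 syllables.

5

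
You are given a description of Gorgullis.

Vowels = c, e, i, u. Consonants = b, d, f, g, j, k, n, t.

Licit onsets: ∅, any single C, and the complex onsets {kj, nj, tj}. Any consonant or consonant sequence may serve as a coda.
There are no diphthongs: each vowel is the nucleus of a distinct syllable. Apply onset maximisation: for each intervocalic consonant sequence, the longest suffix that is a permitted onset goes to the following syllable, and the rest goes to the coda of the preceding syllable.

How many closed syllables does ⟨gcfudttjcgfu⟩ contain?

2

Nuclei (vowels): c, u, c, u → 4 syllables.
V1 /c/ – V2 /u/: just /f/ — single C goes to the following onset.
V2 /u/ – V3 /c/: /dttj/ — longest licit onset from the right is /tj/, leaving /dt/ as coda.
V3 /c/ – V4 /u/: /gf/; trying suffixes from longest down, /f/ is the first permitted one, so coda /g/ | onset /f/.
So the parse is gc.fudt.tjcg.fu.
Classifying each syllable: /gc/ (open), /fudt/ (closed), /tjcg/ (closed), /fu/ (open).
Closed syllables: 2.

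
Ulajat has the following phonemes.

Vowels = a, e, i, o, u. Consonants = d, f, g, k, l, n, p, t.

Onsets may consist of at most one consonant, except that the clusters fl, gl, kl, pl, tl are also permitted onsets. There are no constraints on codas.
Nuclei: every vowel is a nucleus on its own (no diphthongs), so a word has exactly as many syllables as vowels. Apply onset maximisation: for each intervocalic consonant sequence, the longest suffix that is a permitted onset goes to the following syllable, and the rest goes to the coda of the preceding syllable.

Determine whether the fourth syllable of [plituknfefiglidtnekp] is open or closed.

open

Nuclei (vowels): i, u, e, i, i, e → 6 syllables.
Between /i/ (V1) and /u/ (V2): /t/ is a single consonant, so it becomes the next onset.
Between /u/ (V2) and /e/ (V3): /knf/ — longest licit onset from the right is /f/, leaving /kn/ as coda.
Between /e/ (V3) and /i/ (V4): /f/ → onset of the next syllable (single consonants are always licit onsets).
Between /i/ (V4) and /i/ (V5): cluster /gl/ — /gl/ is itself a permitted onset, so the whole cluster goes right; preceding coda = ∅.
Between /i/ (V5) and /e/ (V6): /dtn/ splits as /dt/ + /n/ (/n/ is the longest suffix that is a licit onset).
So the parse is pli.tukn.fe.fi.glidt.nekp.
Syllable 4 is /fi/; it ends in its nucleus with no coda, so it is open.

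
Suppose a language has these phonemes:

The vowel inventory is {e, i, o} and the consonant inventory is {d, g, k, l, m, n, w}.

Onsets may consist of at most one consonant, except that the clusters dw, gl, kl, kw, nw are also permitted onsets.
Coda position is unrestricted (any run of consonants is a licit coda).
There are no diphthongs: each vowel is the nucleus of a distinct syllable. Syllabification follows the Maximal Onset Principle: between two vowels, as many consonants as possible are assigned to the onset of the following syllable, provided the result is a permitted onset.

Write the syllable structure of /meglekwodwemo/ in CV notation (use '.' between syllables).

CV.CCV.CCV.CCV.CV

Nuclei (vowels): e, e, o, e, o → 5 syllables.
Between /e/ (V1) and /e/ (V2): /gl/ — entire cluster is a permitted onset → onset /gl/, coda ∅.
Between /e/ (V2) and /o/ (V3): /kw/ is a licit onset in full, so it all attaches to the next syllable.
Between /o/ (V3) and /e/ (V4): /dw/ — entire cluster is a permitted onset → onset /dw/, coda ∅.
Between /e/ (V4) and /o/ (V5): /m/ → onset of the next syllable (single consonants are always licit onsets).
Syllabification: me.gle.kwo.dwe.mo.
Mapping each syllable to C/V: /me/ → CV, /gle/ → CCV, /kwo/ → CCV, /dwe/ → CCV, /mo/ → CV.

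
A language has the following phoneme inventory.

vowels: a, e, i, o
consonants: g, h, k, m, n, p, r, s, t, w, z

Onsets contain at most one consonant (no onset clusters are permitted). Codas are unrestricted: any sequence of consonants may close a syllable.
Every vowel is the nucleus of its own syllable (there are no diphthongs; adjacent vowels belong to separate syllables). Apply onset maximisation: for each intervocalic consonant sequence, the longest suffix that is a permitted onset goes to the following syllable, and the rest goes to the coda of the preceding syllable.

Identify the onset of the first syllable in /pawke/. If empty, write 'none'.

p

Nuclei (vowels): a, e → 2 syllables.
Between /a/ (V1) and /e/ (V2): /wk/ splits as /w/ + /k/ (/k/ is the longest suffix that is a licit onset).
So the parse is paw.ke.
Syllable 1 is /paw/: onset /p/, nucleus /a/, coda /w/.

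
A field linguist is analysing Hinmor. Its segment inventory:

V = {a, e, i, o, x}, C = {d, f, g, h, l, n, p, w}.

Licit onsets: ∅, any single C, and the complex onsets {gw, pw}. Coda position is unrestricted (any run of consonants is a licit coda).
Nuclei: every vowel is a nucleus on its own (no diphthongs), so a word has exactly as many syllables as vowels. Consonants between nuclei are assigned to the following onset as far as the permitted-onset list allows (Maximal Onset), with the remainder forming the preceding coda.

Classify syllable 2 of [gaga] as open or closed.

open

The vowels are a, a — 2 nuclei, so 2 syllables.
/a…a/ gap (V1→V2): /g/ → onset of the next syllable (single consonants are always licit onsets).
Syllabification: ga.ga.
Syllable 2 is /ga/; it ends in its nucleus with no coda, so it is open.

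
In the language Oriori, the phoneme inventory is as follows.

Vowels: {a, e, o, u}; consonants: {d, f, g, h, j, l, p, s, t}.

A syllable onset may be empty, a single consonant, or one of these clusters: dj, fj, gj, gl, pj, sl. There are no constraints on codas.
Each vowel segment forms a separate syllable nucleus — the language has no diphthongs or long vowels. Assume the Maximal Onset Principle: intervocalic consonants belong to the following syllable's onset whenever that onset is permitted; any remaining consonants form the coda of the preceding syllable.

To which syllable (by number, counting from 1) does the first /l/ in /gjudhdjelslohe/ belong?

Vowels present: u, e, o, e; each is a nucleus, giving 4 syllables.
Between /u/ (V1) and /e/ (V2): /dhdj/ splits as /dh/ + /dj/ (/dj/ is the longest suffix that is a licit onset).
Between /e/ (V2) and /o/ (V3): /lsl/; trying suffixes from longest down, /sl/ is the first permitted one, so coda /l/ | onset /sl/.
Between /o/ (V3) and /e/ (V4): /h/ is a single consonant, so it becomes the next onset.
So the parse is gjudh.djel.slo.he.
The first /l/ is in the coda of syllable 2 (/djel/).

2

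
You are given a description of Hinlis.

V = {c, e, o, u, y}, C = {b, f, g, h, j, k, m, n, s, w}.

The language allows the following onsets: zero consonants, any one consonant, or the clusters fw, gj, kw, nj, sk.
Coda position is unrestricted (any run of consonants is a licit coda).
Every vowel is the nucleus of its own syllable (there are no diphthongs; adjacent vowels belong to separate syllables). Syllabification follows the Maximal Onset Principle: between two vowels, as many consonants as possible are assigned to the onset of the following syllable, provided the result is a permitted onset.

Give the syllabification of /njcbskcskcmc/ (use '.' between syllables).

njcb.skc.skc.mc

The vowels are c, c, c, c — 4 nuclei, so 4 syllables.
σ1/σ2 boundary: /bsk/; trying suffixes from longest down, /sk/ is the first permitted one, so coda /b/ | onset /sk/.
σ2/σ3 boundary: cluster /sk/ — /sk/ is itself a permitted onset, so the whole cluster goes right; preceding coda = ∅.
σ3/σ4 boundary: /m/ → onset of the next syllable (single consonants are always licit onsets).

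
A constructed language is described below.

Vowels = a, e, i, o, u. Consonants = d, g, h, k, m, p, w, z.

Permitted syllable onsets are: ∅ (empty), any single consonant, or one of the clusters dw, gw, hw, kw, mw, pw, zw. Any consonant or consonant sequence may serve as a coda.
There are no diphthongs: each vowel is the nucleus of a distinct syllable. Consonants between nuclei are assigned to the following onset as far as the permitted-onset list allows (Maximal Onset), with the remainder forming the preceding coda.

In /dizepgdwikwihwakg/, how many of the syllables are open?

3

The vowels are i, e, i, i, a — 5 nuclei, so 5 syllables.
V1 /i/ – V2 /e/: /z/ is a single consonant, so it becomes the next onset.
V2 /e/ – V3 /i/: /pgdw/ — longest licit onset from the right is /dw/, leaving /pg/ as coda.
V3 /i/ – V4 /i/: /kw/ — entire cluster is a permitted onset → onset /kw/, coda ∅.
V4 /i/ – V5 /a/: /hw/ is a licit onset in full, so it all attaches to the next syllable.
Syllabification: di.zepg.dwi.kwi.hwakg.
Classifying each syllable: /di/ (open), /zepg/ (closed), /dwi/ (open), /kwi/ (open), /hwakg/ (closed).
Open syllables: 3.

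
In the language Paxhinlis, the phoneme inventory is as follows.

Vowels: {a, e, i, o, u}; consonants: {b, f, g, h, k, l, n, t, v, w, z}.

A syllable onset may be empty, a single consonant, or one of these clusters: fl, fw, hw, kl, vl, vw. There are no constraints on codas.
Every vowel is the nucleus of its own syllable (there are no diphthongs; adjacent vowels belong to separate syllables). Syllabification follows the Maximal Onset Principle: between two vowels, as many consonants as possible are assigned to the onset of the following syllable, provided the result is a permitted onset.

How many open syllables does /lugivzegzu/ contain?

The vowels are u, i, e, u — 4 nuclei, so 4 syllables.
/u…i/ gap (V1→V2): /g/ is a single consonant, so it becomes the next onset.
/i…e/ gap (V2→V3): /vz/ splits as /v/ + /z/ (/z/ is the longest suffix that is a licit onset).
/e…u/ gap (V3→V4): /gz/; trying suffixes from longest down, /z/ is the first permitted one, so coda /g/ | onset /z/.
Result: lu.giv.zeg.zu.
Classifying each syllable: /lu/ (open), /giv/ (closed), /zeg/ (closed), /zu/ (open).
Open syllables: 2.

2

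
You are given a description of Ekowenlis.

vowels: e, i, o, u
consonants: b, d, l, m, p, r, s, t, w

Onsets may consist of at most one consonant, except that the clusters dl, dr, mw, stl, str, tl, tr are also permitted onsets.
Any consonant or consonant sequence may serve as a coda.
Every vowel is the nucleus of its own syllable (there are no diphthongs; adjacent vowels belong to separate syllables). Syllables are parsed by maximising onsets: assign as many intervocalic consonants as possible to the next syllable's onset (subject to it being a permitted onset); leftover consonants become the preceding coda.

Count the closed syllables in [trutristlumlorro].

The vowels are u, i, u, o, o — 5 nuclei, so 5 syllables.
/u…i/ gap (V1→V2): /tr/ is a licit onset in full, so it all attaches to the next syllable.
/i…u/ gap (V2→V3): cluster /stl/ — /stl/ is itself a permitted onset, so the whole cluster goes right; preceding coda = ∅.
/u…o/ gap (V3→V4): /ml/ — longest licit onset from the right is /l/, leaving /m/ as coda.
/o…o/ gap (V4→V5): /rr/; trying suffixes from longest down, /r/ is the first permitted one, so coda /r/ | onset /r/.
Syllabification: tru.tri.stlum.lor.ro.
Classifying each syllable: /tru/ (open), /tri/ (open), /stlum/ (closed), /lor/ (closed), /ro/ (open).
Closed syllables: 2.

2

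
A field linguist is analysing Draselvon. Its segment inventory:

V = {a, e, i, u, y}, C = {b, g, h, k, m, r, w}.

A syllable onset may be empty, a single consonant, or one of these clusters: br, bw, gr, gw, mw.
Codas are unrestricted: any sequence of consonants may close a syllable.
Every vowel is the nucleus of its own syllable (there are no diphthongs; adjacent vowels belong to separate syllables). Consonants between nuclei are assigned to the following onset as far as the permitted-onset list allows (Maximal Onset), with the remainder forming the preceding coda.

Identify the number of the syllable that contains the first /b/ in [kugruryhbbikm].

The vowels are u, u, y, i — 4 nuclei, so 4 syllables.
σ1/σ2 boundary: /gr/ is a licit onset in full, so it all attaches to the next syllable.
σ2/σ3 boundary: just /r/ — single C goes to the following onset.
σ3/σ4 boundary: /hbb/ — longest licit onset from the right is /b/, leaving /hb/ as coda.
Syllabification: ku.gru.ryhb.bikm.
The first /b/ is in the coda of syllable 3 (/ryhb/).

3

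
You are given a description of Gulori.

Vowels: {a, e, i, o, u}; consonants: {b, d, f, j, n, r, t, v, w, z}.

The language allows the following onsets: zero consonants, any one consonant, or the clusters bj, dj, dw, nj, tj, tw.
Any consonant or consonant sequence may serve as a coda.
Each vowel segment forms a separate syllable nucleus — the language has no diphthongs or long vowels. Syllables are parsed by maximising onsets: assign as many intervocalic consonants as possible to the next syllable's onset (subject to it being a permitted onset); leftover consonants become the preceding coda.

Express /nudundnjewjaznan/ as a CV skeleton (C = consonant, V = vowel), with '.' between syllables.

CV.CVCC.CCVC.CVC.CVC

The vowels are u, u, e, a, a — 5 nuclei, so 5 syllables.
/u…u/ gap (V1→V2): /d/ → onset of the next syllable (single consonants are always licit onsets).
/u…e/ gap (V2→V3): /ndnj/; trying suffixes from longest down, /nj/ is the first permitted one, so coda /nd/ | onset /nj/.
/e…a/ gap (V3→V4): /wj/ — longest licit onset from the right is /j/, leaving /w/ as coda.
/a…a/ gap (V4→V5): /zn/; trying suffixes from longest down, /n/ is the first permitted one, so coda /z/ | onset /n/.
Result: nu.dund.njew.jaz.nan.
Mapping each syllable to C/V: /nu/ → CV, /dund/ → CVCC, /njew/ → CCVC, /jaz/ → CVC, /nan/ → CVC.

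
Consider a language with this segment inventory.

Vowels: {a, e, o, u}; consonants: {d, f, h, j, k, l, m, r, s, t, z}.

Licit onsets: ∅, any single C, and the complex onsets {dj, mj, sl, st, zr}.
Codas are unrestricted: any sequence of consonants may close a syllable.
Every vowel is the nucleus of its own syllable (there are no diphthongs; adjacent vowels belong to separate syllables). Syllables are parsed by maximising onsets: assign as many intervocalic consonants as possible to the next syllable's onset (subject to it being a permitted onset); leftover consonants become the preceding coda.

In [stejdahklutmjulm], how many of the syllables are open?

0

Vowels present: e, a, u, u; each is a nucleus, giving 4 syllables.
σ1/σ2 boundary: /jd/; trying suffixes from longest down, /d/ is the first permitted one, so coda /j/ | onset /d/.
σ2/σ3 boundary: /hkl/ — longest licit onset from the right is /l/, leaving /hk/ as coda.
σ3/σ4 boundary: /tmj/ splits as /t/ + /mj/ (/mj/ is the longest suffix that is a licit onset).
Putting it together: stej.dahk.lut.mjulm.
Classifying each syllable: /stej/ (closed), /dahk/ (closed), /lut/ (closed), /mjulm/ (closed).
Open syllables: 0.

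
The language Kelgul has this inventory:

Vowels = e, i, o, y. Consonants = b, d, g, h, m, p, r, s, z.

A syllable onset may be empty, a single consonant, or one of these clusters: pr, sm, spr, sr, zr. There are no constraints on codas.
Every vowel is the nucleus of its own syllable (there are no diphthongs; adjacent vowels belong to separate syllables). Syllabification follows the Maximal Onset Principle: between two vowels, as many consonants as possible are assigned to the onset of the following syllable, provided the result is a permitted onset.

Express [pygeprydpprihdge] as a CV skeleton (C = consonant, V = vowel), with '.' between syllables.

Nuclei (vowels): y, e, y, i, e → 5 syllables.
σ1/σ2 boundary: just /g/ — single C goes to the following onset.
σ2/σ3 boundary: cluster /pr/ — /pr/ is itself a permitted onset, so the whole cluster goes right; preceding coda = ∅.
σ3/σ4 boundary: /dppr/ — longest licit onset from the right is /pr/, leaving /dp/ as coda.
σ4/σ5 boundary: cluster /hdg/ — the longest permitted-onset suffix is /g/; onset = /g/, preceding coda = /hd/.
So the parse is py.ge.prydp.prihd.ge.
Mapping each syllable to C/V: /py/ → CV, /ge/ → CV, /prydp/ → CCVCC, /prihd/ → CCVCC, /ge/ → CV.

CV.CV.CCVCC.CCVCC.CV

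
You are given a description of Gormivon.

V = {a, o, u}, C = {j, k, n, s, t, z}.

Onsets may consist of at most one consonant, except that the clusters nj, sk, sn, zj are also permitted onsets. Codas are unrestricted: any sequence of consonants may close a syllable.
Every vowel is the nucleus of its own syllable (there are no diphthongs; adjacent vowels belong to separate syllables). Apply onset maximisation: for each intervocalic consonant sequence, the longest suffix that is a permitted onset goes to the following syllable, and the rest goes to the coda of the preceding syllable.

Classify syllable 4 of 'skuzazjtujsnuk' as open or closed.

closed

Vowels present: u, a, u, u; each is a nucleus, giving 4 syllables.
σ1/σ2 boundary: just /z/ — single C goes to the following onset.
σ2/σ3 boundary: /zjt/ — longest licit onset from the right is /t/, leaving /zj/ as coda.
σ3/σ4 boundary: /jsn/ splits as /j/ + /sn/ (/sn/ is the longest suffix that is a licit onset).
Putting it together: sku.zazj.tuj.snuk.
Syllable 4 is /snuk/ with coda /k/, so it is closed.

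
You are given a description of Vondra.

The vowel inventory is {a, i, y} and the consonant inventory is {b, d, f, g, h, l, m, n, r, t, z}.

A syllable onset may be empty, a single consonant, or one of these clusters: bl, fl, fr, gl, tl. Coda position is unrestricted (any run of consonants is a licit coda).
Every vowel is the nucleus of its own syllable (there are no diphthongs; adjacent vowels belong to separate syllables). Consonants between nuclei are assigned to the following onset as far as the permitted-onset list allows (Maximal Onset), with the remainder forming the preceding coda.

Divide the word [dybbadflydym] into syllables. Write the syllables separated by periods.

Vowels present: y, a, y, y; each is a nucleus, giving 4 syllables.
/y…a/ gap (V1→V2): /bb/; trying suffixes from longest down, /b/ is the first permitted one, so coda /b/ | onset /b/.
/a…y/ gap (V2→V3): /dfl/ splits as /d/ + /fl/ (/fl/ is the longest suffix that is a licit onset).
/y…y/ gap (V3→V4): just /d/ — single C goes to the following onset.

dyb.bad.fly.dym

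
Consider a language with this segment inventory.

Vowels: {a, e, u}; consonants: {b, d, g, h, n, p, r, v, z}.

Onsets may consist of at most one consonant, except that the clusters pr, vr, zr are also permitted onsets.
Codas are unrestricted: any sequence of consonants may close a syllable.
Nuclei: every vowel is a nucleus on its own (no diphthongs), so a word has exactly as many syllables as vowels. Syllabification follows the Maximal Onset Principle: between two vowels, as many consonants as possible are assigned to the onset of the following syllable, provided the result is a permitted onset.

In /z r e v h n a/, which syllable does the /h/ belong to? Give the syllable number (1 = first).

Vowels present: e, a; each is a nucleus, giving 2 syllables.
/e…a/ gap (V1→V2): /vhn/ splits as /vh/ + /n/ (/n/ is the longest suffix that is a licit onset).
Syllabification: zrevh.na.
The /h/ is in the coda of syllable 1 (/zrevh/).

1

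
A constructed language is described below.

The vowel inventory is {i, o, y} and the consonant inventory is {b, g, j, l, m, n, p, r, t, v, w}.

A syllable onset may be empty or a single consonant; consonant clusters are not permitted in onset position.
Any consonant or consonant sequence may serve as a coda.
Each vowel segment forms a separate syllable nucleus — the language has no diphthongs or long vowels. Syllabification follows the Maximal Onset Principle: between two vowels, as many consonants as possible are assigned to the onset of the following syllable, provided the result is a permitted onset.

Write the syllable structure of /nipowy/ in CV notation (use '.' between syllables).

Vowels present: i, o, y; each is a nucleus, giving 3 syllables.
/i…o/ gap (V1→V2): /p/ is a single consonant, so it becomes the next onset.
/o…y/ gap (V2→V3): /w/ → onset of the next syllable (single consonants are always licit onsets).
So the parse is ni.po.wy.
Mapping each syllable to C/V: /ni/ → CV, /po/ → CV, /wy/ → CV.

CV.CV.CV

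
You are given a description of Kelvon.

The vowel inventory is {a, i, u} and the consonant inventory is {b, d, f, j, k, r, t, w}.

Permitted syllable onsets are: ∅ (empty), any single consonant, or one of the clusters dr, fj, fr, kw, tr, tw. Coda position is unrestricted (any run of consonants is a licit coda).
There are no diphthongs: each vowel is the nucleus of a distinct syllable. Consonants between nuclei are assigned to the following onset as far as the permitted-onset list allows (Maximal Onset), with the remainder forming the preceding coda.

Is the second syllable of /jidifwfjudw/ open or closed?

closed

Vowels present: i, i, u; each is a nucleus, giving 3 syllables.
V1 /i/ – V2 /i/: just /d/ — single C goes to the following onset.
V2 /i/ – V3 /u/: /fwfj/; trying suffixes from longest down, /fj/ is the first permitted one, so coda /fw/ | onset /fj/.
Syllabification: ji.difw.fjudw.
Syllable 2 is /difw/ with coda /fw/, so it is closed.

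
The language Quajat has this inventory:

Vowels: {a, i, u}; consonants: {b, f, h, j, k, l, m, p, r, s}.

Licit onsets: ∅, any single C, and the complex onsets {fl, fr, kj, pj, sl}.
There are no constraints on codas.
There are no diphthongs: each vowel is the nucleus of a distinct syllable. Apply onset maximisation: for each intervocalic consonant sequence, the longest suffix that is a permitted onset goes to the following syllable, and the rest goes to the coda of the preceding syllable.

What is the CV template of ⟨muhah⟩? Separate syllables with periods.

The vowels are u, a — 2 nuclei, so 2 syllables.
/u…a/ gap (V1→V2): /h/ is a single consonant, so it becomes the next onset.
So the parse is mu.hah.
Mapping each syllable to C/V: /mu/ → CV, /hah/ → CVC.

CV.CVC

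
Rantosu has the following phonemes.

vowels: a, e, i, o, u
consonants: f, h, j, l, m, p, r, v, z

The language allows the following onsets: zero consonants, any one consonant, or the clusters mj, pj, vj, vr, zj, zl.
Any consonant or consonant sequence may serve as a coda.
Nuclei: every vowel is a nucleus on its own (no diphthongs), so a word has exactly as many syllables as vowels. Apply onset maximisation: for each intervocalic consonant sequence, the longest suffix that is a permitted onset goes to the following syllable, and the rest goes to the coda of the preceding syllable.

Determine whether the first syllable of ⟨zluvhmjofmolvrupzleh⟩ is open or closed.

closed

The vowels are u, o, o, u, e — 5 nuclei, so 5 syllables.
Between /u/ (V1) and /o/ (V2): /vhmj/; trying suffixes from longest down, /mj/ is the first permitted one, so coda /vh/ | onset /mj/.
Between /o/ (V2) and /o/ (V3): cluster /fm/ — the longest permitted-onset suffix is /m/; onset = /m/, preceding coda = /f/.
Between /o/ (V3) and /u/ (V4): /lvr/ splits as /l/ + /vr/ (/vr/ is the longest suffix that is a licit onset).
Between /u/ (V4) and /e/ (V5): cluster /pzl/ — the longest permitted-onset suffix is /zl/; onset = /zl/, preceding coda = /p/.
So the parse is zluvh.mjof.mol.vrup.zleh.
Syllable 1 is /zluvh/ with coda /vh/, so it is closed.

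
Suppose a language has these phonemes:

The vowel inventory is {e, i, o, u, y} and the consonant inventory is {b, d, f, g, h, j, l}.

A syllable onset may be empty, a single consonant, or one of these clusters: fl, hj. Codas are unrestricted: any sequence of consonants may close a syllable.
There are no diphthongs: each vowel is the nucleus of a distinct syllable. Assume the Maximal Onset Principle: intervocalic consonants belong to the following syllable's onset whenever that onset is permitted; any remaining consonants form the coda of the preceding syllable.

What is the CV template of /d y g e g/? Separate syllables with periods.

Vowels present: y, e; each is a nucleus, giving 2 syllables.
/y…e/ gap (V1→V2): /g/ is a single consonant, so it becomes the next onset.
Result: dy.geg.
Mapping each syllable to C/V: /dy/ → CV, /geg/ → CVC.

CV.CVC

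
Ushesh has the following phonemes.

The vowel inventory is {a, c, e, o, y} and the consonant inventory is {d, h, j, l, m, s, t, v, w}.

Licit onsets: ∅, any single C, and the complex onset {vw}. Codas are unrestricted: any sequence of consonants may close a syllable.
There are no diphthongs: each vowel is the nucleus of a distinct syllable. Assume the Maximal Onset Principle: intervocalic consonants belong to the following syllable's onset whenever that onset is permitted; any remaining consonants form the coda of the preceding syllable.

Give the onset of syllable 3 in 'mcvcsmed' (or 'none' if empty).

m

The vowels are c, c, e — 3 nuclei, so 3 syllables.
V1 /c/ – V2 /c/: /v/ is a single consonant, so it becomes the next onset.
V2 /c/ – V3 /e/: /sm/ — longest licit onset from the right is /m/, leaving /s/ as coda.
So the parse is mc.vcs.med.
Syllable 3 is /med/: onset /m/, nucleus /e/, coda /d/.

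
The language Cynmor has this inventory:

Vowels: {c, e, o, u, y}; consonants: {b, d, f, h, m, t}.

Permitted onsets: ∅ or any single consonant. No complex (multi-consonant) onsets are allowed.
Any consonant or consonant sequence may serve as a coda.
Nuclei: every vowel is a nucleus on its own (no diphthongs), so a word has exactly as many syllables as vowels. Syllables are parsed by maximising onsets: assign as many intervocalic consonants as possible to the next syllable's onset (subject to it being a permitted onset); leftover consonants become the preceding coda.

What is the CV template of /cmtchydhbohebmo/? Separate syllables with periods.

Nuclei (vowels): c, c, y, o, e, o → 6 syllables.
Between /c/ (V1) and /c/ (V2): /mt/; trying suffixes from longest down, /t/ is the first permitted one, so coda /m/ | onset /t/.
Between /c/ (V2) and /y/ (V3): /h/ → onset of the next syllable (single consonants are always licit onsets).
Between /y/ (V3) and /o/ (V4): /dhb/ splits as /dh/ + /b/ (/b/ is the longest suffix that is a licit onset).
Between /o/ (V4) and /e/ (V5): /h/ is a single consonant, so it becomes the next onset.
Between /e/ (V5) and /o/ (V6): /bm/ — longest licit onset from the right is /m/, leaving /b/ as coda.
So the parse is cm.tc.hydh.bo.heb.mo.
Mapping each syllable to C/V: /cm/ → VC, /tc/ → CV, /hydh/ → CVCC, /bo/ → CV, /heb/ → CVC, /mo/ → CV.

VC.CV.CVCC.CV.CVC.CV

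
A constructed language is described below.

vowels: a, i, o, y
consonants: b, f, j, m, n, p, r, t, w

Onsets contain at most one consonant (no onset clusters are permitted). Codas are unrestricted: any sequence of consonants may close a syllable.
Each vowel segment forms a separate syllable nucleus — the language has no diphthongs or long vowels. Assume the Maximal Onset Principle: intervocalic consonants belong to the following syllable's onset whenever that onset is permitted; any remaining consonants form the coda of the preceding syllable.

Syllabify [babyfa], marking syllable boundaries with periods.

ba.by.fa

The vowels are a, y, a — 3 nuclei, so 3 syllables.
σ1/σ2 boundary: /b/ → onset of the next syllable (single consonants are always licit onsets).
σ2/σ3 boundary: /f/ → onset of the next syllable (single consonants are always licit onsets).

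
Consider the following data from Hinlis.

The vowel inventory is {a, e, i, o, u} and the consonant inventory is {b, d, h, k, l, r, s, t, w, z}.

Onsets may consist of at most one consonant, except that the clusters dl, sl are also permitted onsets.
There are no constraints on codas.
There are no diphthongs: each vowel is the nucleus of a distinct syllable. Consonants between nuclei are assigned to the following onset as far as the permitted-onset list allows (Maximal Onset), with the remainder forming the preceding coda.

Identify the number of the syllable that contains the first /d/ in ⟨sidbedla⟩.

Nuclei (vowels): i, e, a → 3 syllables.
σ1/σ2 boundary: /db/ splits as /d/ + /b/ (/b/ is the longest suffix that is a licit onset).
σ2/σ3 boundary: /dl/ — entire cluster is a permitted onset → onset /dl/, coda ∅.
Putting it together: sid.be.dla.
The first /d/ is in the coda of syllable 1 (/sid/).

1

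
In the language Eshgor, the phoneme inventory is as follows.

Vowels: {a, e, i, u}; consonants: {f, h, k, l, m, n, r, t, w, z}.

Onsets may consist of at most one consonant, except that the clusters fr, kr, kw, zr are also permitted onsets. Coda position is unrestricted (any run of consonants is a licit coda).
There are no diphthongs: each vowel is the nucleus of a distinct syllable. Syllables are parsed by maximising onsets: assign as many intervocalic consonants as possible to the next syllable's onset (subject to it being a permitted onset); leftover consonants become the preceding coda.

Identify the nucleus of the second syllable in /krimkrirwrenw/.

i

The vowels are i, i, e — 3 nuclei, so 3 syllables.
The second nucleus (vowel 2 from the left) is /i/.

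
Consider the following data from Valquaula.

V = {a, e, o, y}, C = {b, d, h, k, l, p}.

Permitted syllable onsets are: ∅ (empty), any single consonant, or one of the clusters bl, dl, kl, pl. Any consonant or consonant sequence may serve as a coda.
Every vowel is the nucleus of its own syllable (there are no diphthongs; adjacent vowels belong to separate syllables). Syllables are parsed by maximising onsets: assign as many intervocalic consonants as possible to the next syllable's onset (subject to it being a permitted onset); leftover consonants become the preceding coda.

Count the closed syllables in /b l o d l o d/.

1

Nuclei (vowels): o, o → 2 syllables.
V1 /o/ – V2 /o/: /dl/ — entire cluster is a permitted onset → onset /dl/, coda ∅.
Result: blo.dlod.
Classifying each syllable: /blo/ (open), /dlod/ (closed).
Closed syllables: 1.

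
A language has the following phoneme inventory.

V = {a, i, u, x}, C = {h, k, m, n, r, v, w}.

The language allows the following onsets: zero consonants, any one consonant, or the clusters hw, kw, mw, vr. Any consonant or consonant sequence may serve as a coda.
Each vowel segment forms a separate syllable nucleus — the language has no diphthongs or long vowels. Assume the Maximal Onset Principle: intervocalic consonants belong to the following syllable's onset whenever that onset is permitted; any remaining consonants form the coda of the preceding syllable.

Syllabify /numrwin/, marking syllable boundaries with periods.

Vowels present: u, i; each is a nucleus, giving 2 syllables.
Between /u/ (V1) and /i/ (V2): cluster /mrw/ — the longest permitted-onset suffix is /w/; onset = /w/, preceding coda = /mr/.

numr.win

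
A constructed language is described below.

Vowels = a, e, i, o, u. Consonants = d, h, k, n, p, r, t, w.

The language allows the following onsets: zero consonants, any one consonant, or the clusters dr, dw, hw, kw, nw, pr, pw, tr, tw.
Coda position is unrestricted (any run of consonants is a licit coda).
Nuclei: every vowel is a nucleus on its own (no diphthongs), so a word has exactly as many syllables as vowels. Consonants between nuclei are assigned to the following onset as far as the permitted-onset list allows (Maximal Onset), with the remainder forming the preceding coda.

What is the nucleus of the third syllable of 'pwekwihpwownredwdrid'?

o

The vowels are e, i, o, e, i — 5 nuclei, so 5 syllables.
The third nucleus (vowel 3 from the left) is /o/.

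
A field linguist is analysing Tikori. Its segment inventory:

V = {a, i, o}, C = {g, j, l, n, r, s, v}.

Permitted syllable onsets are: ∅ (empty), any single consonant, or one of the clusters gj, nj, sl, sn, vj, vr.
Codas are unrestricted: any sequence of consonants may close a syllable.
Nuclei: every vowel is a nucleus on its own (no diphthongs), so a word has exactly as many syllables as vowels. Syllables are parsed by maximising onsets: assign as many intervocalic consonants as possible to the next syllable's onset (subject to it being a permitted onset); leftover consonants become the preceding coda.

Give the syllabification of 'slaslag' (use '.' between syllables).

sla.slag

Vowels present: a, a; each is a nucleus, giving 2 syllables.
Between /a/ (V1) and /a/ (V2): cluster /sl/ — /sl/ is itself a permitted onset, so the whole cluster goes right; preceding coda = ∅.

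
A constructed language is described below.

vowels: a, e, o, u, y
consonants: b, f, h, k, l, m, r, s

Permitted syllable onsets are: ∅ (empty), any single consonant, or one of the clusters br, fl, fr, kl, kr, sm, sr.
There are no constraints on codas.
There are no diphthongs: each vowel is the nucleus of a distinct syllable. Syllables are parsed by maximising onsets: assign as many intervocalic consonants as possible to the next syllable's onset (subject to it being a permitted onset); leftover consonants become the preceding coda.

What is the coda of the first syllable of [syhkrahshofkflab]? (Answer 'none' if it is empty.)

h

The vowels are y, a, o, a — 4 nuclei, so 4 syllables.
Between /y/ (V1) and /a/ (V2): /hkr/ — longest licit onset from the right is /kr/, leaving /h/ as coda.
Between /a/ (V2) and /o/ (V3): /hsh/ splits as /hs/ + /h/ (/h/ is the longest suffix that is a licit onset).
Between /o/ (V3) and /a/ (V4): /fkfl/ splits as /fk/ + /fl/ (/fl/ is the longest suffix that is a licit onset).
Syllabification: syh.krahs.hofk.flab.
Syllable 1 is /syh/: onset /s/, nucleus /y/, coda /h/.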